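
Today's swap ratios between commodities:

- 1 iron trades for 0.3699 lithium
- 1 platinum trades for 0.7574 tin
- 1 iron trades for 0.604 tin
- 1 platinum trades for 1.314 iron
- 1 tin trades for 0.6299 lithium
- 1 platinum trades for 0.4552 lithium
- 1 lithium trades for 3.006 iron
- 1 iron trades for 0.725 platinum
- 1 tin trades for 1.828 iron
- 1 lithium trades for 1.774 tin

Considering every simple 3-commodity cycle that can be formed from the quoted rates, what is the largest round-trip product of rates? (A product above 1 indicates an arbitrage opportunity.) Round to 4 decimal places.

1.1995

lithium→tin→iron→lithium: 1.774 × 1.828 × 0.3699 = 1.19954
lithium→iron→tin→lithium: 3.006 × 0.604 × 0.6299 = 1.14366
platinum→tin→iron→platinum: 0.7574 × 1.828 × 0.725 = 1.00378
lithium→iron→platinum→lithium: 3.006 × 0.725 × 0.4552 = 0.99204
Maximum is lithium→tin→iron→lithium at 1.1995; arbitrage exists.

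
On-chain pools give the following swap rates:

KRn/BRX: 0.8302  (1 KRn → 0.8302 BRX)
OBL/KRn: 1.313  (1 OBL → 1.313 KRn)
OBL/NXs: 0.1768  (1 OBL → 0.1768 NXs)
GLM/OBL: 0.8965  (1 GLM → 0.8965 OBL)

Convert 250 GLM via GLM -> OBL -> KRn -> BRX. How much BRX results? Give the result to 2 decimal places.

244.31

250 GLM × 0.8965 = 224.125 OBL
224.125 OBL × 1.313 = 294.276125 KRn
294.276125 KRn × 0.8302 = 244.308038975 BRX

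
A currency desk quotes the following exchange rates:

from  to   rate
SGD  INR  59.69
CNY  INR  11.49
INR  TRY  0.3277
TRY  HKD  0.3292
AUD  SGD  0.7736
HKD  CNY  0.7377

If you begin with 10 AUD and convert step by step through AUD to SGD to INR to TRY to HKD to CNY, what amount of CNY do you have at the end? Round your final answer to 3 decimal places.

10 AUD × 0.7736 = 7.736 SGD
7.736 SGD × 59.69 = 461.76184 INR
461.76184 INR × 0.3277 = 151.319354968 TRY
151.319354968 TRY × 0.3292 = 49.8143316554656 HKD
49.8143316554656 HKD × 0.7377 = 36.74803246223697312 CNY

36.748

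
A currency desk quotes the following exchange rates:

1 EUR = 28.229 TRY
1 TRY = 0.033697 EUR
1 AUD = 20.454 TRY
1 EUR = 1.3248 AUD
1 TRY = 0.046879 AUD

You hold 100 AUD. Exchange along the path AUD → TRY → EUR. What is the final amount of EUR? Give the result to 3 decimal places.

100 AUD × 20.454 = 2045.4 TRY
2045.4 TRY × 0.033697 = 68.9238438 EUR

68.924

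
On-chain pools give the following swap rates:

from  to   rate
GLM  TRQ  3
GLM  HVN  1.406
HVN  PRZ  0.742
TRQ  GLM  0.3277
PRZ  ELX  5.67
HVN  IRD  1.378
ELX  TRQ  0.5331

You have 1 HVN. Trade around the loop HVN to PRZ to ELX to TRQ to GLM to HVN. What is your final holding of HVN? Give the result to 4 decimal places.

1.0334

1 HVN × 0.742 = 0.742 PRZ
0.742 PRZ × 5.67 = 4.20714 ELX
4.20714 ELX × 0.5331 = 2.242826334 TRQ
2.242826334 TRQ × 0.3277 = 0.7349741896518 GLM
0.7349741896518 GLM × 1.406 = 1.0333737106504308 HVN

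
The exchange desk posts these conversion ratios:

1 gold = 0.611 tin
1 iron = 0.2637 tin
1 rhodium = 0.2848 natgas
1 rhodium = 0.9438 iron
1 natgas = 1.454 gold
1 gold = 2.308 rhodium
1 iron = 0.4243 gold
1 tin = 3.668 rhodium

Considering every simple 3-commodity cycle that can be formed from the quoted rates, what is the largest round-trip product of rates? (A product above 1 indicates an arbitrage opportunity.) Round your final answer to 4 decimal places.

0.9557

gold→rhodium→natgas→gold: 2.308 × 0.2848 × 1.454 = 0.95574
gold→rhodium→iron→gold: 2.308 × 0.9438 × 0.4243 = 0.92425
tin→rhodium→iron→tin: 3.668 × 0.9438 × 0.2637 = 0.91289
Maximum is gold→rhodium→natgas→gold at 0.9557; no arbitrage — every cycle loses value.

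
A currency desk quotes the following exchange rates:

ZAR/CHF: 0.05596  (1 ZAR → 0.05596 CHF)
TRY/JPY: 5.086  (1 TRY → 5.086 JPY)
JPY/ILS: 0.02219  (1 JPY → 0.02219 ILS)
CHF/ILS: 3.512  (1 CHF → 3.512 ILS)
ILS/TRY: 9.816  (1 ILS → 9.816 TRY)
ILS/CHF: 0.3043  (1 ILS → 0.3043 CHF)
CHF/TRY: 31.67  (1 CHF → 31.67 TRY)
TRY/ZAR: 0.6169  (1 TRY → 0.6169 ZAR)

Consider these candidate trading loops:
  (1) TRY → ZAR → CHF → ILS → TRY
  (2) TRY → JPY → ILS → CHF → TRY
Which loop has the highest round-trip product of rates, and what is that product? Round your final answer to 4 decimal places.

(1) 0.6169 × 0.05596 × 3.512 × 9.816 = 1.19009
(2) 5.086 × 0.02219 × 0.3043 × 31.67 = 1.08764
Highest is cycle (1) at 1.1901 (>1, arbitrage).

1.1901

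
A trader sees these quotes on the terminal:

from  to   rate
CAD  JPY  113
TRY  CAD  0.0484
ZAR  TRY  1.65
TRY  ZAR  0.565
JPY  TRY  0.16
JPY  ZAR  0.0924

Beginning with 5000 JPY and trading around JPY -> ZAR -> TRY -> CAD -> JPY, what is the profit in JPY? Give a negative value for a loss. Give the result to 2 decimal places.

5000 JPY × 0.0924 = 462 ZAR
462 ZAR × 1.65 = 762.3 TRY
762.3 TRY × 0.0484 = 36.89532 CAD
36.89532 CAD × 113 = 4169.17116 JPY
Net change: 4169.17116 − 5000 = -830.82884 JPY

-830.83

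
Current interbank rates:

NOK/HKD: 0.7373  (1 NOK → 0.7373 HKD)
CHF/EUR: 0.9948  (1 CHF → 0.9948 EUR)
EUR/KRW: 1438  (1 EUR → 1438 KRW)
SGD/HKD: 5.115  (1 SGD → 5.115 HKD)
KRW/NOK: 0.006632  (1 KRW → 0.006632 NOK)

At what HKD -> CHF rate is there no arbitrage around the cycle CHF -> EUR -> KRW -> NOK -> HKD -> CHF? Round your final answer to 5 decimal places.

0.14296

Known legs of the cycle: 0.9948 × 1438 × 0.006632 × 0.7373 = 6.99493066572864
For no arbitrage the full-cycle product must be 1, so the missing rate is 1 / 6.99493066572864 ≈ 0.1429607.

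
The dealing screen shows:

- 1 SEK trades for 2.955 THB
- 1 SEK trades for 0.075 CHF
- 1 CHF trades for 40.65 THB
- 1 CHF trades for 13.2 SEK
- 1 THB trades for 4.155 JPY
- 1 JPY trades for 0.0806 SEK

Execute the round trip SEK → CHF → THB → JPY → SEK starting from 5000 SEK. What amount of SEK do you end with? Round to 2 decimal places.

5000 SEK × 0.075 = 375 CHF
375 CHF × 40.65 = 15243.75 THB
15243.75 THB × 4.155 = 63337.78125 JPY
63337.78125 JPY × 0.0806 = 5105.02516875 SEK

5105.03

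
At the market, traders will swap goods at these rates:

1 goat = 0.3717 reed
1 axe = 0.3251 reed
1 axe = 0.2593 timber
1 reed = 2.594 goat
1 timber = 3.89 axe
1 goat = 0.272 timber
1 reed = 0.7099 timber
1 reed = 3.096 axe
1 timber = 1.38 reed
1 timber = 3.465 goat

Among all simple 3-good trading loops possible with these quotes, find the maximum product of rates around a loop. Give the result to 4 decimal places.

1.1079

timber→reed→axe→timber: 1.38 × 3.096 × 0.2593 = 1.10785
timber→reed→goat→timber: 1.38 × 2.594 × 0.272 = 0.97368
timber→goat→reed→timber: 3.465 × 0.3717 × 0.7099 = 0.91431
timber→axe→reed→timber: 3.89 × 0.3251 × 0.7099 = 0.89777
Maximum is timber→reed→axe→timber at 1.1079; arbitrage exists.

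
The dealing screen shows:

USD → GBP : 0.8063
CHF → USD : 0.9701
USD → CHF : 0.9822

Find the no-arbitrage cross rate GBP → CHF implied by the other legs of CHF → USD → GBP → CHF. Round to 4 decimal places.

Known legs of the cycle: 0.9701 × 0.8063 = 0.78219163
For no arbitrage the full-cycle product must be 1, so the missing rate is 1 / 0.78219163 ≈ 1.278459.

1.2785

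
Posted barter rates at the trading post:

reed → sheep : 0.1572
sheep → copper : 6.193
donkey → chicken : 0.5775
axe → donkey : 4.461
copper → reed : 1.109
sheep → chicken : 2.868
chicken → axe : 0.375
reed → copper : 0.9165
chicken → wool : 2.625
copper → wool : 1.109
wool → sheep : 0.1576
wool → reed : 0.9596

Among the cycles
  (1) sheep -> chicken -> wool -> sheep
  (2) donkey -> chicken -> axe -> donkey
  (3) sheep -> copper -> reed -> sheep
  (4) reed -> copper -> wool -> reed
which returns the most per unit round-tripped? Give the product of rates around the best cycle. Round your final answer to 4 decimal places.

1.1865

(1) 2.868 × 2.625 × 0.1576 = 1.18649
(2) 0.5775 × 0.375 × 4.461 = 0.96609
(3) 6.193 × 1.109 × 0.1572 = 1.07966
(4) 0.9165 × 1.109 × 0.9596 = 0.97534
Highest is cycle (1) at 1.1865 (>1, arbitrage).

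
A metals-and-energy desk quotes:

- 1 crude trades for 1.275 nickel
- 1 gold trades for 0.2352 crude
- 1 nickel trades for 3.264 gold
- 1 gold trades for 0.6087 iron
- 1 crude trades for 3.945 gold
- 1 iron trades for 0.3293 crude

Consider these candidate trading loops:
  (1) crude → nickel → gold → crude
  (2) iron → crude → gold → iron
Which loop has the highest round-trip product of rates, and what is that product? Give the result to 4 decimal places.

0.9788

(1) 1.275 × 3.264 × 0.2352 = 0.97881
(2) 0.3293 × 3.945 × 0.6087 = 0.79076
Highest is cycle (1) at 0.9788 (≤1, no arbitrage).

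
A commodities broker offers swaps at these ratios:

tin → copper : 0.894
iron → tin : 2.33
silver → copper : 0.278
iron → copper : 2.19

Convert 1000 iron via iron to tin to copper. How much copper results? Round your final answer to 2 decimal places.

2083.02

1000 iron × 2.33 = 2330 tin
2330 tin × 0.894 = 2083.02 copper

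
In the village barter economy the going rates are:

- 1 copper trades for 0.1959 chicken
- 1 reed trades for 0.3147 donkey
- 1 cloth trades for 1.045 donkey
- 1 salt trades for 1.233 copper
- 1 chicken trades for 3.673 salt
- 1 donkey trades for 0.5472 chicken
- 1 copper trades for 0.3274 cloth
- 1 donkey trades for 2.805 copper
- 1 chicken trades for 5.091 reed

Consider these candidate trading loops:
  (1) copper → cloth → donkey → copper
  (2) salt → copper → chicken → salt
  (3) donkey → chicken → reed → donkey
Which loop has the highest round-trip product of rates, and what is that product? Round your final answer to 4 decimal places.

(1) 0.3274 × 1.045 × 2.805 = 0.95968
(2) 1.233 × 0.1959 × 3.673 = 0.88719
(3) 0.5472 × 5.091 × 0.3147 = 0.87669
Highest is cycle (1) at 0.9597 (≤1, no arbitrage).

0.9597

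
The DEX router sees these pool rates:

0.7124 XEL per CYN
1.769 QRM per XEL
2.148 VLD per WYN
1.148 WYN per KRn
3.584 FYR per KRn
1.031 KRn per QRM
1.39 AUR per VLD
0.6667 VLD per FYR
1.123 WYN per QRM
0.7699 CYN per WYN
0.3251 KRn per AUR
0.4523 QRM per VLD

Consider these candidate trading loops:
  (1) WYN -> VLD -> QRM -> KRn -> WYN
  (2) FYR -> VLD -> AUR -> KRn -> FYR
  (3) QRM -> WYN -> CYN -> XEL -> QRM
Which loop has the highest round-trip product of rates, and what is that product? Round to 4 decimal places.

1.1499

(1) 2.148 × 0.4523 × 1.031 × 1.148 = 1.14990
(2) 0.6667 × 1.39 × 0.3251 × 3.584 = 1.07977
(3) 1.123 × 0.7699 × 0.7124 × 1.769 = 1.08960
Highest is cycle (1) at 1.1499 (>1, arbitrage).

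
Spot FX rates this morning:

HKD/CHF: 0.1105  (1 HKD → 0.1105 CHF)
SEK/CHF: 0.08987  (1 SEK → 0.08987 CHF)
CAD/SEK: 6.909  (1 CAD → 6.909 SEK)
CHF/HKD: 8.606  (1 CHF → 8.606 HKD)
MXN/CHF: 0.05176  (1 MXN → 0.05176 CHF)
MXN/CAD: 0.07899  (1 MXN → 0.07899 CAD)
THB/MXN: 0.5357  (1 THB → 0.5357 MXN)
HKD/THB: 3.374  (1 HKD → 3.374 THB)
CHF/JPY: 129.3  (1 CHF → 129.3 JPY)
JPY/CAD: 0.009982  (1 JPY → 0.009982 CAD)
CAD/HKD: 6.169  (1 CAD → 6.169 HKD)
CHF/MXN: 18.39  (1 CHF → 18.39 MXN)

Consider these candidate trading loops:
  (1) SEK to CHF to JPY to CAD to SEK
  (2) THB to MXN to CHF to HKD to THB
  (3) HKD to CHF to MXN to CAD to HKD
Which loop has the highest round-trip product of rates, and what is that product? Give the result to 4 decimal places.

0.9902

(1) 0.08987 × 129.3 × 0.009982 × 6.909 = 0.80139
(2) 0.5357 × 0.05176 × 8.606 × 3.374 = 0.80512
(3) 0.1105 × 18.39 × 0.07899 × 6.169 = 0.99022
Highest is cycle (3) at 0.9902 (≤1, no arbitrage).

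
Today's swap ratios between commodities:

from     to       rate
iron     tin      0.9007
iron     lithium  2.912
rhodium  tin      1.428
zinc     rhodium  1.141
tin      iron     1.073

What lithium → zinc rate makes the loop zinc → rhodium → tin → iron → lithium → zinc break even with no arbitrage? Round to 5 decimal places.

0.19642

Known legs of the cycle: 1.141 × 1.428 × 1.073 × 2.912 = 5.091021656448
For no arbitrage the full-cycle product must be 1, so the missing rate is 1 / 5.091021656448 ≈ 0.1964242.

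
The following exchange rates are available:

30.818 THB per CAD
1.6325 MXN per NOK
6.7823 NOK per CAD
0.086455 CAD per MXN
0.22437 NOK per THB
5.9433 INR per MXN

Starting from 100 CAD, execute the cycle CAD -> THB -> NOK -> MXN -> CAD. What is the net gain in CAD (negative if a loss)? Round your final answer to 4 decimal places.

-2.4084

100 CAD × 30.818 = 3081.8 THB
3081.8 THB × 0.22437 = 691.463466 NOK
691.463466 NOK × 1.6325 = 1128.814108245 MXN
1128.814108245 MXN × 0.086455 = 97.591623728321475 CAD
Net change: 97.591623728321475 − 100 = -2.408376271678525 CAD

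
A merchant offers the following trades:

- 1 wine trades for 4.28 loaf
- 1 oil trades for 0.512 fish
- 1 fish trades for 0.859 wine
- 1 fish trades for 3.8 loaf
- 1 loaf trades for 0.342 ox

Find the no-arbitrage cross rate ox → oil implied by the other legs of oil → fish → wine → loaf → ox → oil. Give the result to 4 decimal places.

Known legs of the cycle: 0.512 × 0.859 × 4.28 × 0.342 = 0.64377335808
For no arbitrage the full-cycle product must be 1, so the missing rate is 1 / 0.64377335808 ≈ 1.553342.

1.5533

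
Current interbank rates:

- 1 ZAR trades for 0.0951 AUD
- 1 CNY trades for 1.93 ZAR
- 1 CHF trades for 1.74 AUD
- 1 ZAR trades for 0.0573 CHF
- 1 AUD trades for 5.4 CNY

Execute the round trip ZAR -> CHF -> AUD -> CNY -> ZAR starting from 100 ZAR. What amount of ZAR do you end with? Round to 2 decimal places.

100 ZAR × 0.0573 = 5.73 CHF
5.73 CHF × 1.74 = 9.9702 AUD
9.9702 AUD × 5.4 = 53.83908 CNY
53.83908 CNY × 1.93 = 103.9094244 ZAR

103.91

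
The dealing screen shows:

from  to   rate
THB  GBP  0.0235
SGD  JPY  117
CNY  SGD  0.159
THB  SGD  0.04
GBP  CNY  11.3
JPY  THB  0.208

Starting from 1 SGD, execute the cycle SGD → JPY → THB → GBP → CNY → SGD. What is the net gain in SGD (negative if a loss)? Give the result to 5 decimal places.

1 SGD × 117 = 117 JPY
117 JPY × 0.208 = 24.336 THB
24.336 THB × 0.0235 = 0.571896 GBP
0.571896 GBP × 11.3 = 6.4624248 CNY
6.4624248 CNY × 0.159 = 1.0275255432 SGD
Net change: 1.0275255432 − 1 = 0.0275255432 SGD

0.02753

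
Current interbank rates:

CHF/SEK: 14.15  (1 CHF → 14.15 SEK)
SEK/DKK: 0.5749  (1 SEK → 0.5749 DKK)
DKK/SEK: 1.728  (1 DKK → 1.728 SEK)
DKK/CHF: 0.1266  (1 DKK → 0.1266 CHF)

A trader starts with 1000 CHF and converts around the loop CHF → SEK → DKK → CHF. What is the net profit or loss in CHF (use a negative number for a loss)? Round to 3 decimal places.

29.870

1000 CHF × 14.15 = 14150 SEK
14150 SEK × 0.5749 = 8134.835 DKK
8134.835 DKK × 0.1266 = 1029.870111 CHF
Net change: 1029.870111 − 1000 = 29.870111 CHF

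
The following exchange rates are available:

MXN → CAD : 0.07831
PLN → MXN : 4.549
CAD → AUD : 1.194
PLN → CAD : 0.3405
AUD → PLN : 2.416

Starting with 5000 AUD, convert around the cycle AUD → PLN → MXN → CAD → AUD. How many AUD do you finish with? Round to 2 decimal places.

5000 AUD × 2.416 = 12080 PLN
12080 PLN × 4.549 = 54951.92 MXN
54951.92 MXN × 0.07831 = 4303.2848552 CAD
4303.2848552 CAD × 1.194 = 5138.1221171088 AUD

5138.12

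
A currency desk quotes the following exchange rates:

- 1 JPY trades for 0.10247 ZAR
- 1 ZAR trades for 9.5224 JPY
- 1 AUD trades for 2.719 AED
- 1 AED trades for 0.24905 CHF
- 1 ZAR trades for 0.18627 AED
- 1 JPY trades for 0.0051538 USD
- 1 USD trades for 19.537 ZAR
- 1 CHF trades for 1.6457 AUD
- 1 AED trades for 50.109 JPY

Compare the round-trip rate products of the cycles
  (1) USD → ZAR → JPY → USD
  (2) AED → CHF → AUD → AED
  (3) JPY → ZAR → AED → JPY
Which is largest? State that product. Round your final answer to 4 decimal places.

(1) 19.537 × 9.5224 × 0.0051538 = 0.95881
(2) 0.24905 × 1.6457 × 2.719 = 1.11441
(3) 0.10247 × 0.18627 × 50.109 = 0.95643
Highest is cycle (2) at 1.1144 (>1, arbitrage).

1.1144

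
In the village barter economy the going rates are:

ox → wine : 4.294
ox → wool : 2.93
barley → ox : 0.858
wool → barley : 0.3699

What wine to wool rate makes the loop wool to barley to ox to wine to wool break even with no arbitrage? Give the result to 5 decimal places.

0.73378

Known legs of the cycle: 0.3699 × 0.858 × 4.294 = 1.3628048148
For no arbitrage the full-cycle product must be 1, so the missing rate is 1 / 1.3628048148 ≈ 0.7337808.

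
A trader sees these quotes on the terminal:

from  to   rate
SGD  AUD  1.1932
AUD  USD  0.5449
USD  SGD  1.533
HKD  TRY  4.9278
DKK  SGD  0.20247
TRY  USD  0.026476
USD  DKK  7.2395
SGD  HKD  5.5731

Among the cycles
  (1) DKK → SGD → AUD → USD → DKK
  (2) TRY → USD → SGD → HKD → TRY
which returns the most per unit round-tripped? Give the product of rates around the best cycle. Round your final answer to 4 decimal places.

(1) 0.20247 × 1.1932 × 0.5449 × 7.2395 = 0.95301
(2) 0.026476 × 1.533 × 5.5731 × 4.9278 = 1.11467
Highest is cycle (2) at 1.1147 (>1, arbitrage).

1.1147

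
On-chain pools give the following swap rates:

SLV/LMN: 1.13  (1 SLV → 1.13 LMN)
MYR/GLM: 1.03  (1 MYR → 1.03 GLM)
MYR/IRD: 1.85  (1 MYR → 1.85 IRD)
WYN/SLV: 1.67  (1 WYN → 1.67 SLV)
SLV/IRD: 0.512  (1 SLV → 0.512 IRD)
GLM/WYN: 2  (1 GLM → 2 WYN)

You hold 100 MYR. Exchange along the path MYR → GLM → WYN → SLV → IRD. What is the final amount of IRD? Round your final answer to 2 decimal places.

176.14

100 MYR × 1.03 = 103 GLM
103 GLM × 2 = 206 WYN
206 WYN × 1.67 = 344.02 SLV
344.02 SLV × 0.512 = 176.13824 IRD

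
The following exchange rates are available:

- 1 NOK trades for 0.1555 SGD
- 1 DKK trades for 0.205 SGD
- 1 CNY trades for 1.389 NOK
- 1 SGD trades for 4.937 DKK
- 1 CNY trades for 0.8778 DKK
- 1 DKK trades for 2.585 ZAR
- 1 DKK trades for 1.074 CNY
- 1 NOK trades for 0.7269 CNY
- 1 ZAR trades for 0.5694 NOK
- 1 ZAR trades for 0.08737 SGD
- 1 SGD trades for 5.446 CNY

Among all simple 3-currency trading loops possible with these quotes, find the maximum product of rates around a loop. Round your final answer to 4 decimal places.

NOK→SGD→CNY→NOK: 0.1555 × 5.446 × 1.389 = 1.17628
DKK→ZAR→SGD→DKK: 2.585 × 0.08737 × 4.937 = 1.11503
DKK→SGD→CNY→DKK: 0.205 × 5.446 × 0.8778 = 0.98000
Maximum is NOK→SGD→CNY→NOK at 1.1763; arbitrage exists.

1.1763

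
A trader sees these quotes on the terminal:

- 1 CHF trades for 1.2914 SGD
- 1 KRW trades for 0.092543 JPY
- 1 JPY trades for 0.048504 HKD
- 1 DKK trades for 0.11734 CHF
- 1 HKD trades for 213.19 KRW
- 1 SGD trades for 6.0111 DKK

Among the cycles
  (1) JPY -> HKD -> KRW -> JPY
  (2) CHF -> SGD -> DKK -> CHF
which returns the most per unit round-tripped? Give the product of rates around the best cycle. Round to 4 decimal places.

(1) 0.048504 × 213.19 × 0.092543 = 0.95695
(2) 1.2914 × 6.0111 × 0.11734 = 0.91088
Highest is cycle (1) at 0.9569 (≤1, no arbitrage).

0.9569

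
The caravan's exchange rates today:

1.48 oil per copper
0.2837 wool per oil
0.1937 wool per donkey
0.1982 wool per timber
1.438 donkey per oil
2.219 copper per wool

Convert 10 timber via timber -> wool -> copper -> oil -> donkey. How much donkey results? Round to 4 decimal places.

10 timber × 0.1982 = 1.982 wool
1.982 wool × 2.219 = 4.398058 copper
4.398058 copper × 1.48 = 6.50912584 oil
6.50912584 oil × 1.438 = 9.36012295792 donkey

9.3601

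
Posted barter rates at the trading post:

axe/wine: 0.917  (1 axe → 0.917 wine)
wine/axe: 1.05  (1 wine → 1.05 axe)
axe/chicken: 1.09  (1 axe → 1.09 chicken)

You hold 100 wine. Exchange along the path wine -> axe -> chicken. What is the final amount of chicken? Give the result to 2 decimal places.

114.45

100 wine × 1.05 = 105 axe
105 axe × 1.09 = 114.45 chicken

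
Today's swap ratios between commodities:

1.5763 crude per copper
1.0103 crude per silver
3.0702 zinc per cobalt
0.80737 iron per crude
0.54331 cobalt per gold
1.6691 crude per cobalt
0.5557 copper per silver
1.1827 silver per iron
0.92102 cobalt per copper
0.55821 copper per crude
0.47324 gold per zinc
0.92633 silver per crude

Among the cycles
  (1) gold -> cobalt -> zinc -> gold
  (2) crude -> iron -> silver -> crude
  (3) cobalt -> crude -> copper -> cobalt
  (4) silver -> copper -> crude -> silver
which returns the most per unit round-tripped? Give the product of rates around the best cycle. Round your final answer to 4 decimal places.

(1) 0.54331 × 3.0702 × 0.47324 = 0.78940
(2) 0.80737 × 1.1827 × 1.0103 = 0.96471
(3) 1.6691 × 0.55821 × 0.92102 = 0.85812
(4) 0.5557 × 1.5763 × 0.92633 = 0.81142
Highest is cycle (2) at 0.9647 (≤1, no arbitrage).

0.9647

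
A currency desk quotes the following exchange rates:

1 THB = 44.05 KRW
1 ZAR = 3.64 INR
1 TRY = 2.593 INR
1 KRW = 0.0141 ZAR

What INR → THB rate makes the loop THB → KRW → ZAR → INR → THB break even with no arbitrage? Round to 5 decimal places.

0.44232

Known legs of the cycle: 44.05 × 0.0141 × 3.64 = 2.2608222
For no arbitrage the full-cycle product must be 1, so the missing rate is 1 / 2.2608222 ≈ 0.4423170.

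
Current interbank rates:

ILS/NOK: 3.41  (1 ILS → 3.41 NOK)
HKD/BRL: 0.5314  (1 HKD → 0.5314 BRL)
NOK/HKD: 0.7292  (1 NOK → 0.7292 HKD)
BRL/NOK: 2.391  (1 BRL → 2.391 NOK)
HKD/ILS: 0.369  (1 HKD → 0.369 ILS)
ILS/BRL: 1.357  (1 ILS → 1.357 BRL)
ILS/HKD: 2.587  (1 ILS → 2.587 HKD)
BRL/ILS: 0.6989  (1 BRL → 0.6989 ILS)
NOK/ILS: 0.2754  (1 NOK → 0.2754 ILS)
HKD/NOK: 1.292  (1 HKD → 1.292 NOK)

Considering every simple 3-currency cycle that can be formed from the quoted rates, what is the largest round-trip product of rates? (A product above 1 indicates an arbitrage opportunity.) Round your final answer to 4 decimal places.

0.9608

BRL→ILS→HKD→BRL: 0.6989 × 2.587 × 0.5314 = 0.96080
BRL→NOK→HKD→BRL: 2.391 × 0.7292 × 0.5314 = 0.92651
ILS→HKD→NOK→ILS: 2.587 × 1.292 × 0.2754 = 0.92050
ILS→NOK→HKD→ILS: 3.41 × 0.7292 × 0.369 = 0.91755
BRL→NOK→ILS→BRL: 2.391 × 0.2754 × 1.357 = 0.89356
Maximum is BRL→ILS→HKD→BRL at 0.9608; no arbitrage — every cycle loses value.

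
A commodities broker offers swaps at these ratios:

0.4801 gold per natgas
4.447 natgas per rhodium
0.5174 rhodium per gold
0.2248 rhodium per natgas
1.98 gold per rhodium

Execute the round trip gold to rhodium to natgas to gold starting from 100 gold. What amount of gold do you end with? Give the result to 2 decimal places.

100 gold × 0.5174 = 51.74 rhodium
51.74 rhodium × 4.447 = 230.08778 natgas
230.08778 natgas × 0.4801 = 110.465143178 gold

110.47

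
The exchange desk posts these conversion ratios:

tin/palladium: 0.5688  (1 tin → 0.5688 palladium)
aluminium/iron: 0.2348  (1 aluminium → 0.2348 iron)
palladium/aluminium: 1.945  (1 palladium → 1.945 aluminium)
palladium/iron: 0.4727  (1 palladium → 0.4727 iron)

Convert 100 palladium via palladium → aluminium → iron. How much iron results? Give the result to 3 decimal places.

45.669

100 palladium × 1.945 = 194.5 aluminium
194.5 aluminium × 0.2348 = 45.6686 iron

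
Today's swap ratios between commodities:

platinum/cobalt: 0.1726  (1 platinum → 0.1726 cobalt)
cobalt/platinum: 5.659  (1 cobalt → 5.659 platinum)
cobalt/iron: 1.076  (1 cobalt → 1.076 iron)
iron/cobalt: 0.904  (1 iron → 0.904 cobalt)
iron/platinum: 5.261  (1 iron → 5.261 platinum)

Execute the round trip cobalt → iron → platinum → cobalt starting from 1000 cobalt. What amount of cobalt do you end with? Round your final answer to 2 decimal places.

977.06

1000 cobalt × 1.076 = 1076 iron
1076 iron × 5.261 = 5660.836 platinum
5660.836 platinum × 0.1726 = 977.0602936 cobalt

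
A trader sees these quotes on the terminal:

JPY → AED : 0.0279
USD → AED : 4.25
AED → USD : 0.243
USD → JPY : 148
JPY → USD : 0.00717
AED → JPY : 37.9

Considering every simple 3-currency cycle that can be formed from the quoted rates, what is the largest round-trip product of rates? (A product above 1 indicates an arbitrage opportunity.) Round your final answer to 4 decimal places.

1.1549

JPY→USD→AED→JPY: 0.00717 × 4.25 × 37.9 = 1.15491
JPY→AED→USD→JPY: 0.0279 × 0.243 × 148 = 1.00340
Maximum is JPY→USD→AED→JPY at 1.1549; arbitrage exists.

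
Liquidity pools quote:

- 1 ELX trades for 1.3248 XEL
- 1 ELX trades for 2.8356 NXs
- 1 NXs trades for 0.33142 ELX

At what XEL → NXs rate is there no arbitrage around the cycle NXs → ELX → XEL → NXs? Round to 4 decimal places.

Known legs of the cycle: 0.33142 × 1.3248 = 0.439065216
For no arbitrage the full-cycle product must be 1, so the missing rate is 1 / 0.439065216 ≈ 2.277566.

2.2776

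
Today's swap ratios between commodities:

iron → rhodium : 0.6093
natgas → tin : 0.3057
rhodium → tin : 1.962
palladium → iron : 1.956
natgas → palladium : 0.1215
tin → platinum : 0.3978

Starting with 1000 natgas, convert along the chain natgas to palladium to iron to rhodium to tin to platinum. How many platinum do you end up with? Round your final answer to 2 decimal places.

113.02

1000 natgas × 0.1215 = 121.5 palladium
121.5 palladium × 1.956 = 237.654 iron
237.654 iron × 0.6093 = 144.8025822 rhodium
144.8025822 rhodium × 1.962 = 284.1026662764 tin
284.1026662764 tin × 0.3978 = 113.01604064475192 platinum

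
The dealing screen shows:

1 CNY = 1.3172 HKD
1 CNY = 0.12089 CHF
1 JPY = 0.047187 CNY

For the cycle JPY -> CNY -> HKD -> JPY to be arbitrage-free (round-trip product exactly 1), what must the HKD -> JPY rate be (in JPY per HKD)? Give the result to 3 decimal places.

16.089

Known legs of the cycle: 0.047187 × 1.3172 = 0.0621547164
For no arbitrage the full-cycle product must be 1, so the missing rate is 1 / 0.0621547164 ≈ 16.08888.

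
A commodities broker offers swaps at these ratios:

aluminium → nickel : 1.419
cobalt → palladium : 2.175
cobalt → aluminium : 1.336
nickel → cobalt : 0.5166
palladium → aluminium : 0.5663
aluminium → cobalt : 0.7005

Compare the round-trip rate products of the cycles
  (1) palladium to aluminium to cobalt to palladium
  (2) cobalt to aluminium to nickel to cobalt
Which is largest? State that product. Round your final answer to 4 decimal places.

(1) 0.5663 × 0.7005 × 2.175 = 0.86281
(2) 1.336 × 1.419 × 0.5166 = 0.97936
Highest is cycle (2) at 0.9794 (≤1, no arbitrage).

0.9794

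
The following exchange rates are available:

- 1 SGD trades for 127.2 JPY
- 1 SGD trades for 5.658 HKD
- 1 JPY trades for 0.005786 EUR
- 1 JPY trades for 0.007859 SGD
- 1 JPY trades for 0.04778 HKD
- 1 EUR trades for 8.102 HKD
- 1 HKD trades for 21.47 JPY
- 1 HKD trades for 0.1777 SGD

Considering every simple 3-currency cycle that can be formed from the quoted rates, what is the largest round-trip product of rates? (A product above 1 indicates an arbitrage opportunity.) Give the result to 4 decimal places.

HKD→SGD→JPY→HKD: 0.1777 × 127.2 × 0.04778 = 1.07999
EUR→HKD→JPY→EUR: 8.102 × 21.47 × 0.005786 = 1.00647
HKD→JPY→SGD→HKD: 21.47 × 0.007859 × 5.658 = 0.95469
Maximum is HKD→SGD→JPY→HKD at 1.0800; arbitrage exists.

1.0800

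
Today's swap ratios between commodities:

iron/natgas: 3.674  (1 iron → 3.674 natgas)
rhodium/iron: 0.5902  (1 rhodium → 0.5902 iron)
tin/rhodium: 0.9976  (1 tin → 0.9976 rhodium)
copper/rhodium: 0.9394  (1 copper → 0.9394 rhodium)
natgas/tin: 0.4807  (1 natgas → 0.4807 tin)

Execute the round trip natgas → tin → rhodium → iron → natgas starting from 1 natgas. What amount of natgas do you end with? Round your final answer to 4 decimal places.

1 natgas × 0.4807 = 0.4807 tin
0.4807 tin × 0.9976 = 0.47954632 rhodium
0.47954632 rhodium × 0.5902 = 0.283028238064 iron
0.283028238064 iron × 3.674 = 1.039845746647136 natgas

1.0398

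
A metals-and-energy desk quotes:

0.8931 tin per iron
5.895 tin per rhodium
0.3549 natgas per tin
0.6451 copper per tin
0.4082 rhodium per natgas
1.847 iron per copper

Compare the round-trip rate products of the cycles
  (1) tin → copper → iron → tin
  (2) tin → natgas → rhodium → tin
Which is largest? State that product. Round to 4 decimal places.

1.0641

(1) 0.6451 × 1.847 × 0.8931 = 1.06413
(2) 0.3549 × 0.4082 × 5.895 = 0.85401
Highest is cycle (1) at 1.0641 (>1, arbitrage).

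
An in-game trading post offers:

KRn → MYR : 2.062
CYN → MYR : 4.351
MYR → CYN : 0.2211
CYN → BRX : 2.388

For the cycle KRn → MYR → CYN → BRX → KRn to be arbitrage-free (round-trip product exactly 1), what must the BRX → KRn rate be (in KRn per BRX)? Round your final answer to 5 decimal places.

Known legs of the cycle: 2.062 × 0.2211 × 2.388 = 1.0887087816
For no arbitrage the full-cycle product must be 1, so the missing rate is 1 / 1.0887087816 ≈ 0.9185193.

0.91852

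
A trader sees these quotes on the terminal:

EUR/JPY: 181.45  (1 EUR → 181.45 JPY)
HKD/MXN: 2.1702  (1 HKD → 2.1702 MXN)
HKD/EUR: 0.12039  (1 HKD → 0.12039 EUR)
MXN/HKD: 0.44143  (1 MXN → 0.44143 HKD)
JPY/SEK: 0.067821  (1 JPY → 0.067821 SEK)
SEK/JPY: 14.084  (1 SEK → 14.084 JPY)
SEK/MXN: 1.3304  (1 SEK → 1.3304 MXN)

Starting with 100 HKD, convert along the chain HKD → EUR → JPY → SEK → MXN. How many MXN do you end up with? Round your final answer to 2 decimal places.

197.10

100 HKD × 0.12039 = 12.039 EUR
12.039 EUR × 181.45 = 2184.47655 JPY
2184.47655 JPY × 0.067821 = 148.15338409755 SEK
148.15338409755 SEK × 1.3304 = 197.10326220338052 MXN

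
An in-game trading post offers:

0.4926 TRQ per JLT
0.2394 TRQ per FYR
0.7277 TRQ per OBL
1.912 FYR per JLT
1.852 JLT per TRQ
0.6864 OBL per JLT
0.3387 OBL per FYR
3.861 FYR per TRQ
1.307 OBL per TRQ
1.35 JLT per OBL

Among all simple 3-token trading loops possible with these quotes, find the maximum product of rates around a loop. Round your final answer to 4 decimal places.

0.9516

FYR→OBL→TRQ→FYR: 0.3387 × 0.7277 × 3.861 = 0.95163
OBL→TRQ→JLT→OBL: 0.7277 × 1.852 × 0.6864 = 0.92506
FYR→OBL→JLT→FYR: 0.3387 × 1.35 × 1.912 = 0.87425
OBL→JLT→TRQ→OBL: 1.35 × 0.4926 × 1.307 = 0.86917
FYR→TRQ→JLT→FYR: 0.2394 × 1.852 × 1.912 = 0.84772
Maximum is FYR→OBL→TRQ→FYR at 0.9516; no arbitrage — every cycle loses value.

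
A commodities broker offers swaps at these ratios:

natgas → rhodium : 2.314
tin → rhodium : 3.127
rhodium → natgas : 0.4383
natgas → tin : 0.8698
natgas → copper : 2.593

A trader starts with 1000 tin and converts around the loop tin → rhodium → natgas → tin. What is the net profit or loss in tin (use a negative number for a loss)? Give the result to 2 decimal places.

192.12

1000 tin × 3.127 = 3127 rhodium
3127 rhodium × 0.4383 = 1370.5641 natgas
1370.5641 natgas × 0.8698 = 1192.11665418 tin
Net change: 1192.11665418 − 1000 = 192.11665418 tin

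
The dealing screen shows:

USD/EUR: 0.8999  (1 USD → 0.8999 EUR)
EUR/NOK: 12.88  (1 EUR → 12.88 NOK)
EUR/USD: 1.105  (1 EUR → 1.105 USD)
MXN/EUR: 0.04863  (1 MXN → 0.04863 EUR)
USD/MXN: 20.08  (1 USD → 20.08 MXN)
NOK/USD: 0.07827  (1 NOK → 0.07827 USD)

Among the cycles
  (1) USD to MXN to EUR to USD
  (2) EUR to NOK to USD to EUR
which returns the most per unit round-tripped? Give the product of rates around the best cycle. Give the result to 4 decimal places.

1.0790

(1) 20.08 × 0.04863 × 1.105 = 1.07902
(2) 12.88 × 0.07827 × 0.8999 = 0.90721
Highest is cycle (1) at 1.0790 (>1, arbitrage).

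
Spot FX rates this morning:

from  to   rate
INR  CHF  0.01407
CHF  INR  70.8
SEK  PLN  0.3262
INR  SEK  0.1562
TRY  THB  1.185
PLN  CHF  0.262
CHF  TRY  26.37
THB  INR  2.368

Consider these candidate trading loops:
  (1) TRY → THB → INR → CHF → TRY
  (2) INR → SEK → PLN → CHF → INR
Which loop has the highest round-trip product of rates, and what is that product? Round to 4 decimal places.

(1) 1.185 × 2.368 × 0.01407 × 26.37 = 1.04113
(2) 0.1562 × 0.3262 × 0.262 × 70.8 = 0.94515
Highest is cycle (1) at 1.0411 (>1, arbitrage).

1.0411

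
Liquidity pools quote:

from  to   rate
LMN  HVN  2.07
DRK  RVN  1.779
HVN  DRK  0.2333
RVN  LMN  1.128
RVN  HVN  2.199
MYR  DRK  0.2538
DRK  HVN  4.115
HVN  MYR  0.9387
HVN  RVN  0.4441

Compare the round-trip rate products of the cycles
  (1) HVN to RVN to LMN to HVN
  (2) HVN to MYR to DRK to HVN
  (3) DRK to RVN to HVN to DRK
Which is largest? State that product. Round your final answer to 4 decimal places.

(1) 0.4441 × 1.128 × 2.07 = 1.03696
(2) 0.9387 × 0.2538 × 4.115 = 0.98037
(3) 1.779 × 2.199 × 0.2333 = 0.91267
Highest is cycle (1) at 1.0370 (>1, arbitrage).

1.0370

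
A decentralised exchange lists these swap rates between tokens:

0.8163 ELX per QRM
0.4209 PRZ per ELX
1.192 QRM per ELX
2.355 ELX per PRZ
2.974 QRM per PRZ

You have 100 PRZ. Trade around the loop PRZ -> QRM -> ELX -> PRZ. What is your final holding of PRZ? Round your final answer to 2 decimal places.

102.18

100 PRZ × 2.974 = 297.4 QRM
297.4 QRM × 0.8163 = 242.76762 ELX
242.76762 ELX × 0.4209 = 102.180891258 PRZ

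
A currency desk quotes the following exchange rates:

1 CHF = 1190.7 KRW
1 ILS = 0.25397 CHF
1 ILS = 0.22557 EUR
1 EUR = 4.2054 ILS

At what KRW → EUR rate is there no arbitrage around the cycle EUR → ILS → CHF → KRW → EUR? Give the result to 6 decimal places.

Known legs of the cycle: 4.2054 × 0.25397 × 1190.7 = 1271.7217030266
For no arbitrage the full-cycle product must be 1, so the missing rate is 1 / 1271.7217030266 ≈ 0.00078634.

0.000786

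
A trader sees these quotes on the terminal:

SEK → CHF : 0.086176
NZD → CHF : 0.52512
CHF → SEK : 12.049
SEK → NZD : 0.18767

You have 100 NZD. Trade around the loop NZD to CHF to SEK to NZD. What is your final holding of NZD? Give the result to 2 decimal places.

100 NZD × 0.52512 = 52.512 CHF
52.512 CHF × 12.049 = 632.717088 SEK
632.717088 SEK × 0.18767 = 118.74201590496 NZD

118.74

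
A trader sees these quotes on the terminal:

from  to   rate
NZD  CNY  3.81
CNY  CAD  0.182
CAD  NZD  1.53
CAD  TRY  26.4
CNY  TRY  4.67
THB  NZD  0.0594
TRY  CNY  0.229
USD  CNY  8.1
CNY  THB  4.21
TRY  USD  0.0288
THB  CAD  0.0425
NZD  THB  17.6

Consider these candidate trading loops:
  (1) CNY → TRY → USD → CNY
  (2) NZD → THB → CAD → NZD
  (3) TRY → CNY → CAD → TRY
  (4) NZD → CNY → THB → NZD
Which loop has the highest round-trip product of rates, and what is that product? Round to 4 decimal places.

1.1444

(1) 4.67 × 0.0288 × 8.1 = 1.08942
(2) 17.6 × 0.0425 × 1.53 = 1.14444
(3) 0.229 × 0.182 × 26.4 = 1.10030
(4) 3.81 × 4.21 × 0.0594 = 0.95278
Highest is cycle (2) at 1.1444 (>1, arbitrage).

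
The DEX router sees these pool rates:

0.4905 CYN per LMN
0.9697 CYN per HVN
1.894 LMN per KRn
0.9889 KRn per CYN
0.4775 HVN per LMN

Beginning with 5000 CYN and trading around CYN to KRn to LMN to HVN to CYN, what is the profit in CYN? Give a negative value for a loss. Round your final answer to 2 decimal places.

-663.76

5000 CYN × 0.9889 = 4944.5 KRn
4944.5 KRn × 1.894 = 9364.883 LMN
9364.883 LMN × 0.4775 = 4471.7316325 HVN
4471.7316325 HVN × 0.9697 = 4336.23816403525 CYN
Net change: 4336.23816403525 − 5000 = -663.76183596475 CYN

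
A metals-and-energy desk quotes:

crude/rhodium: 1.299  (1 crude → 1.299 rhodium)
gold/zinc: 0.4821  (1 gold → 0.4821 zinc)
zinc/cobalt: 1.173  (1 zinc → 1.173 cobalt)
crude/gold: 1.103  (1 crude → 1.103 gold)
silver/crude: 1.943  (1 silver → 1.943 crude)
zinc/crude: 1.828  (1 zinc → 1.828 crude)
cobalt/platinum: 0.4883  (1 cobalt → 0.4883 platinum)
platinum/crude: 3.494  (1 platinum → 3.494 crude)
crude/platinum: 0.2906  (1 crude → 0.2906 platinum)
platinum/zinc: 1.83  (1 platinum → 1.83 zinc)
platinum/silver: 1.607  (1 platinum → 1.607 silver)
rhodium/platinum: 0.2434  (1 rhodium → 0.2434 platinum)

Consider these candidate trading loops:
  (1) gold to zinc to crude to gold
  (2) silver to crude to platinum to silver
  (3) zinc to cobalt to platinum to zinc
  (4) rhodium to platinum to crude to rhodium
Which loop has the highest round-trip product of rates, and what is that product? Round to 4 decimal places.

(1) 0.4821 × 1.828 × 1.103 = 0.97205
(2) 1.943 × 0.2906 × 1.607 = 0.90737
(3) 1.173 × 0.4883 × 1.83 = 1.04818
(4) 0.2434 × 3.494 × 1.299 = 1.10472
Highest is cycle (4) at 1.1047 (>1, arbitrage).

1.1047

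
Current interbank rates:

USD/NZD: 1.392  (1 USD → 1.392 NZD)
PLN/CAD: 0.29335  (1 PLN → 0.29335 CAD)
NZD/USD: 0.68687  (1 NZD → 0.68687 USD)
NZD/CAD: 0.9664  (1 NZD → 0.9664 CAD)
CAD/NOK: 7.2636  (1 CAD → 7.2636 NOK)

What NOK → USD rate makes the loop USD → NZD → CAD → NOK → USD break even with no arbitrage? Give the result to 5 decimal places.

Known legs of the cycle: 1.392 × 0.9664 × 7.2636 = 9.77120391168
For no arbitrage the full-cycle product must be 1, so the missing rate is 1 / 9.77120391168 ≈ 0.1023415.

0.10234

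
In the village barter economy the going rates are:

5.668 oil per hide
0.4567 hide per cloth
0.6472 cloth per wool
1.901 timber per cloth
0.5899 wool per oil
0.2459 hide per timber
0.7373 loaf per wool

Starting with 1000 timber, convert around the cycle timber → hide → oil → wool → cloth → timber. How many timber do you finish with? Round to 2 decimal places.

1000 timber × 0.2459 = 245.9 hide
245.9 hide × 5.668 = 1393.7612 oil
1393.7612 oil × 0.5899 = 822.17973188 wool
822.17973188 wool × 0.6472 = 532.114722472736 cloth
532.114722472736 cloth × 1.901 = 1011.550087420671136 timber

1011.55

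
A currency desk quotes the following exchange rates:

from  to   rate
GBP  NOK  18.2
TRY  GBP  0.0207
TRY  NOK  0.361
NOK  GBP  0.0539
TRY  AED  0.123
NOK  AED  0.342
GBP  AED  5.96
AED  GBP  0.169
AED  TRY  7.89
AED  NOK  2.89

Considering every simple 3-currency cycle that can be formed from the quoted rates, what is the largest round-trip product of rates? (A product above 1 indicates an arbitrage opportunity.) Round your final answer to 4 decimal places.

GBP→NOK→AED→GBP: 18.2 × 0.342 × 0.169 = 1.05192
TRY→NOK→AED→TRY: 0.361 × 0.342 × 7.89 = 0.97412
GBP→AED→TRY→GBP: 5.96 × 7.89 × 0.0207 = 0.97341
GBP→AED→NOK→GBP: 5.96 × 2.89 × 0.0539 = 0.92840
Maximum is GBP→NOK→AED→GBP at 1.0519; arbitrage exists.

1.0519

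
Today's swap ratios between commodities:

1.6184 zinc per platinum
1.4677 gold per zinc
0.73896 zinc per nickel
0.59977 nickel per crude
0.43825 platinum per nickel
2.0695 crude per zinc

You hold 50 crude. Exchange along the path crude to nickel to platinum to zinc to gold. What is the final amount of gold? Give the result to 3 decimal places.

31.218

50 crude × 0.59977 = 29.9885 nickel
29.9885 nickel × 0.43825 = 13.142460125 platinum
13.142460125 platinum × 1.6184 = 21.2697574663 zinc
21.2697574663 zinc × 1.4677 = 31.21762303328851 gold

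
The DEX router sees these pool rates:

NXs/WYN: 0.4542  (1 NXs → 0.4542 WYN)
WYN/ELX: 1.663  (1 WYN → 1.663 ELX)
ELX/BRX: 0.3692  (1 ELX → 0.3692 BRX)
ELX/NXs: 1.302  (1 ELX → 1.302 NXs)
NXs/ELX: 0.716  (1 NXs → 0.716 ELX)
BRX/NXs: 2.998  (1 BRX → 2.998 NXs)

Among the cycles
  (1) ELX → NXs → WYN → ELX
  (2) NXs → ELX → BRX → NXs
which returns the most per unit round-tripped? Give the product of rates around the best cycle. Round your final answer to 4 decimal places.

(1) 1.302 × 0.4542 × 1.663 = 0.98345
(2) 0.716 × 0.3692 × 2.998 = 0.79251
Highest is cycle (1) at 0.9834 (≤1, no arbitrage).

0.9834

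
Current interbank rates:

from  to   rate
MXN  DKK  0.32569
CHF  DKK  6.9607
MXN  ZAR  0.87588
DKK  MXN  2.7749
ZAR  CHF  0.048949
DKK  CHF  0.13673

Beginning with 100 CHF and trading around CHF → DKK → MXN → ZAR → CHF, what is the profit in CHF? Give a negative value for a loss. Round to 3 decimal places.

100 CHF × 6.9607 = 696.07 DKK
696.07 DKK × 2.7749 = 1931.524643 MXN
1931.524643 MXN × 0.87588 = 1691.78380431084 ZAR
1691.78380431084 ZAR × 0.048949 = 82.81112543721130716 CHF
Net change: 82.81112543721130716 − 100 = -17.18887456278869284 CHF

-17.189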